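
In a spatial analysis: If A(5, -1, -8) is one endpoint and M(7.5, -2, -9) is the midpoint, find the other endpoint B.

B = 2M - A
  = (2·7.5 - 5, 2·(-2) - (-1), 2·(-9) - (-8))
  = (15 - 5, -4 + 1, -18 + 8)
  = (10, -3, -10)

(10, -3, -10)


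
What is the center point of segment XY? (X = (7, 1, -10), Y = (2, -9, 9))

M = ((x₁+x₂)/2, (y₁+y₂)/2, (z₁+z₂)/2)
  = ((7 + 2)/2, (1 - 9)/2, (-10 + 9)/2)
  = (9/2, -8/2, -1/2)
  = (4.5, -4, -0.5)

(4.5, -4, -0.5)


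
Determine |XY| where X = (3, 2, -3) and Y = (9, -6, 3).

d = √[(x₂-x₁)² + (y₂-y₁)² + (z₂-z₁)²]
  = √[6² + (-8)² + 6²]
  = √[36 + 64 + 36]
  = √136
  ≈ 11.66

11.66


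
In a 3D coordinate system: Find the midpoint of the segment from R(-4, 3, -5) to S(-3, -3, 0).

M = ((x₁+x₂)/2, (y₁+y₂)/2, (z₁+z₂)/2)
  = ((-4 - 3)/2, (3 - 3)/2, (-5 + 0)/2)
  = (-7/2, 0/2, -5/2)
  = (-3.5, 0, -2.5)

(-3.5, 0, -2.5)


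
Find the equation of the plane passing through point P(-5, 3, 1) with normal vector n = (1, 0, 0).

The plane through P with normal n = (a, b, c) satisfies n·(r - P) = 0,
i.e. ax + by + cz = a·x₀ + b·y₀ + c·z₀.
d = 1·(-5) + 0·3 + 0·1
  = -5 + 0 + 0
  = -5
Equation: x = -5

x = -5


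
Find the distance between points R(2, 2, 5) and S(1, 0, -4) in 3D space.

d = √[(x₂-x₁)² + (y₂-y₁)² + (z₂-z₁)²]
  = √[(-1)² + (-2)² + (-9)²]
  = √[1 + 4 + 81]
  = √86
  ≈ 9.274

9.274


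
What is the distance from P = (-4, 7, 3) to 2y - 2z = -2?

distance = |a·x₀ + b·y₀ + c·z₀ - d| / √(a² + b² + c²)
  = |0·(-4) + 2·7 + (-2)·3 - (-2)| / √(0² + 2² + (-2)²)
  = |0 + 14 - 6 + 2| / √(0 + 4 + 4)
  = |10| / √8
  = 10 / 2.828
  ≈ 3.536

3.536


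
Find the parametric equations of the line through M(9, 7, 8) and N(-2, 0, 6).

Direction vector d = N - M = (-2 - 9, 0 - 7, 6 - 8) = (-11, -7, -2)
Parametric form r = M + t·d:
x = 9 - 11t, y = 7 - 7t, z = 8 - 2t

x = 9 - 11t, y = 7 - 7t, z = 8 - 2t


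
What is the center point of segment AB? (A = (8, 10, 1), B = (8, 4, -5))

M = ((x₁+x₂)/2, (y₁+y₂)/2, (z₁+z₂)/2)
  = ((8 + 8)/2, (10 + 4)/2, (1 - 5)/2)
  = (16/2, 14/2, -4/2)
  = (8, 7, -2)

(8, 7, -2)


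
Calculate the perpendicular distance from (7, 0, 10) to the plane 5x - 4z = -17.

distance = |a·x₀ + b·y₀ + c·z₀ - d| / √(a² + b² + c²)
  = |5·7 + 0·0 + (-4)·10 - (-17)| / √(5² + 0² + (-4)²)
  = |35 + 0 - 40 + 17| / √(25 + 0 + 16)
  = |12| / √41
  = 12 / 6.403
  ≈ 1.874

1.874


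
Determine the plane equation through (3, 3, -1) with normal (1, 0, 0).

The plane through P with normal n = (a, b, c) satisfies n·(r - P) = 0,
i.e. ax + by + cz = a·x₀ + b·y₀ + c·z₀.
d = 1·3 + 0·3 + 0·(-1)
  = 3 + 0 + 0
  = 3
Equation: x = 3

x = 3


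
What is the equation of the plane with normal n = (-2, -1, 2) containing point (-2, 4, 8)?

The plane through P with normal n = (a, b, c) satisfies n·(r - P) = 0,
i.e. ax + by + cz = a·x₀ + b·y₀ + c·z₀.
d = (-2)·(-2) + (-1)·4 + 2·8
  = 4 - 4 + 16
  = 16
Equation: -2x - y + 2z = 16

-2x - y + 2z = 16


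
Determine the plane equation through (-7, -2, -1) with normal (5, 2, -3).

The plane through P with normal n = (a, b, c) satisfies n·(r - P) = 0,
i.e. ax + by + cz = a·x₀ + b·y₀ + c·z₀.
d = 5·(-7) + 2·(-2) + (-3)·(-1)
  = -35 - 4 + 3
  = -36
Equation: 5x + 2y - 3z = -36

5x + 2y - 3z = -36


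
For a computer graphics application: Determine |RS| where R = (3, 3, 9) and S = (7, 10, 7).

d = √[(x₂-x₁)² + (y₂-y₁)² + (z₂-z₁)²]
  = √[4² + 7² + (-2)²]
  = √[16 + 49 + 4]
  = √69
  ≈ 8.307

8.307


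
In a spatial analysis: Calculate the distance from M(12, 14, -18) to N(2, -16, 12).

d = √[(x₂-x₁)² + (y₂-y₁)² + (z₂-z₁)²]
  = √[(-10)² + (-30)² + 30²]
  = √[100 + 900 + 900]
  = √1900
  ≈ 43.59

43.59


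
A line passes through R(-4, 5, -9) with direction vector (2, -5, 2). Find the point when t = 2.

P(t) = R + t·d
  = (-4 + 2·2, 5 + (-5)·2, -9 + 2·2)
  = (-4 + 4, 5 - 10, -9 + 4)
  = (0, -5, -5)

(0, -5, -5)


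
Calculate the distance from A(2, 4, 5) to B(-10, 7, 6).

d = √[(x₂-x₁)² + (y₂-y₁)² + (z₂-z₁)²]
  = √[(-12)² + 3² + 1²]
  = √[144 + 9 + 1]
  = √154
  ≈ 12.41

12.41


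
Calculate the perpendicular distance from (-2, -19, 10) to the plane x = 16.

distance = |a·x₀ + b·y₀ + c·z₀ - d| / √(a² + b² + c²)
  = |1·(-2) + 0·(-19) + 0·10 - 16| / √(1² + 0² + 0²)
  = |-2 + 0 + 0 - 16| / √(1 + 0 + 0)
  = |-18| / √1
  = 18 / 1
  ≈ 18

18


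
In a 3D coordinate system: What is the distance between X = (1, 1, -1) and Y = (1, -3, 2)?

d = √[(x₂-x₁)² + (y₂-y₁)² + (z₂-z₁)²]
  = √[0² + (-4)² + 3²]
  = √[0 + 16 + 9]
  = √25
  ≈ 5

5


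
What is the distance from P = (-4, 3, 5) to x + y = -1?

distance = |a·x₀ + b·y₀ + c·z₀ - d| / √(a² + b² + c²)
  = |1·(-4) + 1·3 + 0·5 - (-1)| / √(1² + 1² + 0²)
  = |-4 + 3 + 0 + 1| / √(1 + 1 + 0)
  = |0| / √2
  = 0 / 1.414
  ≈ 0

0


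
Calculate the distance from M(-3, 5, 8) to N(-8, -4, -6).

d = √[(x₂-x₁)² + (y₂-y₁)² + (z₂-z₁)²]
  = √[(-5)² + (-9)² + (-14)²]
  = √[25 + 81 + 196]
  = √302
  ≈ 17.38

17.38


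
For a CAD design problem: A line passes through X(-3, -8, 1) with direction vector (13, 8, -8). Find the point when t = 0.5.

P(t) = X + t·d
  = (-3 + 13·0.5, -8 + 8·0.5, 1 + (-8)·0.5)
  = (-3 + 6.5, -8 + 4, 1 - 4)
  = (3.5, -4, -3)

(3.5, -4, -3)


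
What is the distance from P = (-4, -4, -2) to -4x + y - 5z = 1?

distance = |a·x₀ + b·y₀ + c·z₀ - d| / √(a² + b² + c²)
  = |(-4)·(-4) + 1·(-4) + (-5)·(-2) - 1| / √((-4)² + 1² + (-5)²)
  = |16 - 4 + 10 - 1| / √(16 + 1 + 25)
  = |21| / √42
  = 21 / 6.481
  ≈ 3.24

3.24


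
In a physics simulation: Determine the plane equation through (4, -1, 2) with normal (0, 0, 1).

The plane through P with normal n = (a, b, c) satisfies n·(r - P) = 0,
i.e. ax + by + cz = a·x₀ + b·y₀ + c·z₀.
d = 0·4 + 0·(-1) + 1·2
  = 0 + 0 + 2
  = 2
Equation: z = 2

z = 2


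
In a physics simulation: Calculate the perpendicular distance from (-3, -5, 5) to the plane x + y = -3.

distance = |a·x₀ + b·y₀ + c·z₀ - d| / √(a² + b² + c²)
  = |1·(-3) + 1·(-5) + 0·5 - (-3)| / √(1² + 1² + 0²)
  = |-3 - 5 + 0 + 3| / √(1 + 1 + 0)
  = |-5| / √2
  = 5 / 1.414
  ≈ 3.536

3.536


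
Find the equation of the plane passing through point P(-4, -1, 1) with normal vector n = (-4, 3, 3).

The plane through P with normal n = (a, b, c) satisfies n·(r - P) = 0,
i.e. ax + by + cz = a·x₀ + b·y₀ + c·z₀.
d = (-4)·(-4) + 3·(-1) + 3·1
  = 16 - 3 + 3
  = 16
Equation: -4x + 3y + 3z = 16

-4x + 3y + 3z = 16


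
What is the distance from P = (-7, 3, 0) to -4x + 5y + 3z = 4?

distance = |a·x₀ + b·y₀ + c·z₀ - d| / √(a² + b² + c²)
  = |(-4)·(-7) + 5·3 + 3·0 - 4| / √((-4)² + 5² + 3²)
  = |28 + 15 + 0 - 4| / √(16 + 25 + 9)
  = |39| / √50
  = 39 / 7.071
  ≈ 5.515

5.515


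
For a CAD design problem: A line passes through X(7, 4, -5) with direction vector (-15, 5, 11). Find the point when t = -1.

P(t) = X + t·d
  = (7 + (-15)·(-1), 4 + 5·(-1), -5 + 11·(-1))
  = (7 + 15, 4 - 5, -5 - 11)
  = (22, -1, -16)

(22, -1, -16)


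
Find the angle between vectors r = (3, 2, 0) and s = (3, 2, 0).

r·s = 3·3 + 2·2 + 0·0 = 9 + 4 + 0 = 13
|r| = √(3² + 2² + 0²) = √13 ≈ 3.606
|s| = √(3² + 2² + 0²) = √13 ≈ 3.606
cos θ = (r·s)/(|r||s|) = 13/(3.606·3.606) ≈ 1
θ = arccos(1) ≈ 0°

0°


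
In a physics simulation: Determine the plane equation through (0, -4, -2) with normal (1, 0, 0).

The plane through P with normal n = (a, b, c) satisfies n·(r - P) = 0,
i.e. ax + by + cz = a·x₀ + b·y₀ + c·z₀.
d = 1·0 + 0·(-4) + 0·(-2)
  = 0 + 0 + 0
  = 0
Equation: x = 0

x = 0


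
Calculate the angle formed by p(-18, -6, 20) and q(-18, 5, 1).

p·q = (-18)·(-18) + (-6)·5 + 20·1 = 324 - 30 + 20 = 314
|p| = √((-18)² + (-6)² + 20²) = √760 ≈ 27.57
|q| = √((-18)² + 5² + 1²) = √350 ≈ 18.71
cos θ = (p·q)/(|p||q|) = 314/(27.57·18.71) ≈ 0.6088
θ = arccos(0.6088) ≈ 52.5°

52.5°


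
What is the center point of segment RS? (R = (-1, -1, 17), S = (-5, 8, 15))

M = ((x₁+x₂)/2, (y₁+y₂)/2, (z₁+z₂)/2)
  = ((-1 - 5)/2, (-1 + 8)/2, (17 + 15)/2)
  = (-6/2, 7/2, 32/2)
  = (-3, 3.5, 16)

(-3, 3.5, 16)


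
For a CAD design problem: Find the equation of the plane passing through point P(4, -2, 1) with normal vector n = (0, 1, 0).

The plane through P with normal n = (a, b, c) satisfies n·(r - P) = 0,
i.e. ax + by + cz = a·x₀ + b·y₀ + c·z₀.
d = 0·4 + 1·(-2) + 0·1
  = 0 - 2 + 0
  = -2
Equation: y = -2

y = -2


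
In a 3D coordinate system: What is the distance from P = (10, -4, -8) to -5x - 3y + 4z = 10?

distance = |a·x₀ + b·y₀ + c·z₀ - d| / √(a² + b² + c²)
  = |(-5)·10 + (-3)·(-4) + 4·(-8) - 10| / √((-5)² + (-3)² + 4²)
  = |-50 + 12 - 32 - 10| / √(25 + 9 + 16)
  = |-80| / √50
  = 80 / 7.071
  ≈ 11.31

11.31


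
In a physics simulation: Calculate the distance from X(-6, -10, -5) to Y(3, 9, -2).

d = √[(x₂-x₁)² + (y₂-y₁)² + (z₂-z₁)²]
  = √[9² + 19² + 3²]
  = √[81 + 361 + 9]
  = √451
  ≈ 21.24

21.24


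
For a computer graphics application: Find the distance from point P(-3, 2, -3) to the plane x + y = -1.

distance = |a·x₀ + b·y₀ + c·z₀ - d| / √(a² + b² + c²)
  = |1·(-3) + 1·2 + 0·(-3) - (-1)| / √(1² + 1² + 0²)
  = |-3 + 2 + 0 + 1| / √(1 + 1 + 0)
  = |0| / √2
  = 0 / 1.414
  ≈ 0

0


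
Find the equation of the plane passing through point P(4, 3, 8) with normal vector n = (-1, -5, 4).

The plane through P with normal n = (a, b, c) satisfies n·(r - P) = 0,
i.e. ax + by + cz = a·x₀ + b·y₀ + c·z₀.
d = (-1)·4 + (-5)·3 + 4·8
  = -4 - 15 + 32
  = 13
Equation: -x - 5y + 4z = 13

-x - 5y + 4z = 13


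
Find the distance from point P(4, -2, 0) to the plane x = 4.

distance = |a·x₀ + b·y₀ + c·z₀ - d| / √(a² + b² + c²)
  = |1·4 + 0·(-2) + 0·0 - 4| / √(1² + 0² + 0²)
  = |4 + 0 + 0 - 4| / √(1 + 0 + 0)
  = |0| / √1
  = 0 / 1
  ≈ 0

0


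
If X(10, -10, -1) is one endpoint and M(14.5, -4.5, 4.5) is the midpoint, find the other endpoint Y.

Y = 2M - X
  = (2·14.5 - 10, 2·(-4.5) - (-10), 2·4.5 - (-1))
  = (29 - 10, -9 + 10, 9 + 1)
  = (19, 1, 10)

(19, 1, 10)


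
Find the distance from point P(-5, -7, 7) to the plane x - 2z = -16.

distance = |a·x₀ + b·y₀ + c·z₀ - d| / √(a² + b² + c²)
  = |1·(-5) + 0·(-7) + (-2)·7 - (-16)| / √(1² + 0² + (-2)²)
  = |-5 + 0 - 14 + 16| / √(1 + 0 + 4)
  = |-3| / √5
  = 3 / 2.236
  ≈ 1.342

1.342


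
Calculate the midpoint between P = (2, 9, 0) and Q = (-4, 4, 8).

M = ((x₁+x₂)/2, (y₁+y₂)/2, (z₁+z₂)/2)
  = ((2 - 4)/2, (9 + 4)/2, (0 + 8)/2)
  = (-2/2, 13/2, 8/2)
  = (-1, 6.5, 4)

(-1, 6.5, 4)


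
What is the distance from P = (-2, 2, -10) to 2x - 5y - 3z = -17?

distance = |a·x₀ + b·y₀ + c·z₀ - d| / √(a² + b² + c²)
  = |2·(-2) + (-5)·2 + (-3)·(-10) - (-17)| / √(2² + (-5)² + (-3)²)
  = |-4 - 10 + 30 + 17| / √(4 + 25 + 9)
  = |33| / √38
  = 33 / 6.164
  ≈ 5.353

5.353


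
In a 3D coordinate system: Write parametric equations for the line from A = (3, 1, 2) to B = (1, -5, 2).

Direction vector d = B - A = (1 - 3, -5 - 1, 2 - 2) = (-2, -6, 0)
Parametric form r = A + t·d:
x = 3 - 2t, y = 1 - 6t, z = 2

x = 3 - 2t, y = 1 - 6t, z = 2


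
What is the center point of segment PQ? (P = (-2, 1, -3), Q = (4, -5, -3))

M = ((x₁+x₂)/2, (y₁+y₂)/2, (z₁+z₂)/2)
  = ((-2 + 4)/2, (1 - 5)/2, (-3 - 3)/2)
  = (2/2, -4/2, -6/2)
  = (1, -2, -3)

(1, -2, -3)


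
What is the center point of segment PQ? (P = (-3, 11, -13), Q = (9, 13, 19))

M = ((x₁+x₂)/2, (y₁+y₂)/2, (z₁+z₂)/2)
  = ((-3 + 9)/2, (11 + 13)/2, (-13 + 19)/2)
  = (6/2, 24/2, 6/2)
  = (3, 12, 3)

(3, 12, 3)


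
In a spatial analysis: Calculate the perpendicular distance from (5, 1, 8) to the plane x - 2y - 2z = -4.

distance = |a·x₀ + b·y₀ + c·z₀ - d| / √(a² + b² + c²)
  = |1·5 + (-2)·1 + (-2)·8 - (-4)| / √(1² + (-2)² + (-2)²)
  = |5 - 2 - 16 + 4| / √(1 + 4 + 4)
  = |-9| / √9
  = 9 / 3
  ≈ 3

3


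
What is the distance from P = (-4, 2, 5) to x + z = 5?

distance = |a·x₀ + b·y₀ + c·z₀ - d| / √(a² + b² + c²)
  = |1·(-4) + 0·2 + 1·5 - 5| / √(1² + 0² + 1²)
  = |-4 + 0 + 5 - 5| / √(1 + 0 + 1)
  = |-4| / √2
  = 4 / 1.414
  ≈ 2.828

2.828


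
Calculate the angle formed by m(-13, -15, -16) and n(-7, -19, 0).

m·n = (-13)·(-7) + (-15)·(-19) + (-16)·0 = 91 + 285 + 0 = 376
|m| = √((-13)² + (-15)² + (-16)²) = √650 ≈ 25.5
|n| = √((-7)² + (-19)² + 0²) = √410 ≈ 20.25
cos θ = (m·n)/(|m||n|) = 376/(25.5·20.25) ≈ 0.7283
θ = arccos(0.7283) ≈ 43.25°

43.25°


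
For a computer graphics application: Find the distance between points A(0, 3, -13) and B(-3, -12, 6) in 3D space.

d = √[(x₂-x₁)² + (y₂-y₁)² + (z₂-z₁)²]
  = √[(-3)² + (-15)² + 19²]
  = √[9 + 225 + 361]
  = √595
  ≈ 24.39

24.39


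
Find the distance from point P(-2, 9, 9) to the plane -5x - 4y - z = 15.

distance = |a·x₀ + b·y₀ + c·z₀ - d| / √(a² + b² + c²)
  = |(-5)·(-2) + (-4)·9 + (-1)·9 - 15| / √((-5)² + (-4)² + (-1)²)
  = |10 - 36 - 9 - 15| / √(25 + 16 + 1)
  = |-50| / √42
  = 50 / 6.481
  ≈ 7.715

7.715


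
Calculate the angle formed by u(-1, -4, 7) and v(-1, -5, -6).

u·v = (-1)·(-1) + (-4)·(-5) + 7·(-6) = 1 + 20 - 42 = -21
|u| = √((-1)² + (-4)² + 7²) = √66 ≈ 8.124
|v| = √((-1)² + (-5)² + (-6)²) = √62 ≈ 7.874
cos θ = (u·v)/(|u||v|) = -21/(8.124·7.874) ≈ -0.3283
θ = arccos(-0.3283) ≈ 109.2°

109.2°


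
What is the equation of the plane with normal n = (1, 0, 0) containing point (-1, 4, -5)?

The plane through P with normal n = (a, b, c) satisfies n·(r - P) = 0,
i.e. ax + by + cz = a·x₀ + b·y₀ + c·z₀.
d = 1·(-1) + 0·4 + 0·(-5)
  = -1 + 0 + 0
  = -1
Equation: x = -1

x = -1


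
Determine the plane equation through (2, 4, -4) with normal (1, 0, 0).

The plane through P with normal n = (a, b, c) satisfies n·(r - P) = 0,
i.e. ax + by + cz = a·x₀ + b·y₀ + c·z₀.
d = 1·2 + 0·4 + 0·(-4)
  = 2 + 0 + 0
  = 2
Equation: x = 2

x = 2


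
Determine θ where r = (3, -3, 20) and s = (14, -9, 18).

r·s = 3·14 + (-3)·(-9) + 20·18 = 42 + 27 + 360 = 429
|r| = √(3² + (-3)² + 20²) = √418 ≈ 20.45
|s| = √(14² + (-9)² + 18²) = √601 ≈ 24.52
cos θ = (r·s)/(|r||s|) = 429/(20.45·24.52) ≈ 0.8559
θ = arccos(0.8559) ≈ 31.14°

31.14°


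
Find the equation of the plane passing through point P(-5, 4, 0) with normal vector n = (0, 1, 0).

The plane through P with normal n = (a, b, c) satisfies n·(r - P) = 0,
i.e. ax + by + cz = a·x₀ + b·y₀ + c·z₀.
d = 0·(-5) + 1·4 + 0·0
  = 0 + 4 + 0
  = 4
Equation: y = 4

y = 4


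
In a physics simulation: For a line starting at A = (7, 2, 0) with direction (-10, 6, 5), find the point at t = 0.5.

P(t) = A + t·d
  = (7 + (-10)·0.5, 2 + 6·0.5, 0 + 5·0.5)
  = (7 - 5, 2 + 3, 0 + 2.5)
  = (2, 5, 2.5)

(2, 5, 2.5)


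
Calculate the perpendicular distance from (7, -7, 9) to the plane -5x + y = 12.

distance = |a·x₀ + b·y₀ + c·z₀ - d| / √(a² + b² + c²)
  = |(-5)·7 + 1·(-7) + 0·9 - 12| / √((-5)² + 1² + 0²)
  = |-35 - 7 + 0 - 12| / √(25 + 1 + 0)
  = |-54| / √26
  = 54 / 5.099
  ≈ 10.59

10.59


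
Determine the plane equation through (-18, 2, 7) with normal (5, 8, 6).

The plane through P with normal n = (a, b, c) satisfies n·(r - P) = 0,
i.e. ax + by + cz = a·x₀ + b·y₀ + c·z₀.
d = 5·(-18) + 8·2 + 6·7
  = -90 + 16 + 42
  = -32
Equation: 5x + 8y + 6z = -32

5x + 8y + 6z = -32


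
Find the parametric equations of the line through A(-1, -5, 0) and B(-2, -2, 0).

Direction vector d = B - A = (-2 + 1, -2 + 5, 0 + 0) = (-1, 3, 0)
Parametric form r = A + t·d:
x = -1 - t, y = -5 + 3t, z = 0

x = -1 - t, y = -5 + 3t, z = 0


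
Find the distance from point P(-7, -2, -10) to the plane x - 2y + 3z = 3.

distance = |a·x₀ + b·y₀ + c·z₀ - d| / √(a² + b² + c²)
  = |1·(-7) + (-2)·(-2) + 3·(-10) - 3| / √(1² + (-2)² + 3²)
  = |-7 + 4 - 30 - 3| / √(1 + 4 + 9)
  = |-36| / √14
  = 36 / 3.742
  ≈ 9.621

9.621


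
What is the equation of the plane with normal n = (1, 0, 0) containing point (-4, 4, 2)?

The plane through P with normal n = (a, b, c) satisfies n·(r - P) = 0,
i.e. ax + by + cz = a·x₀ + b·y₀ + c·z₀.
d = 1·(-4) + 0·4 + 0·2
  = -4 + 0 + 0
  = -4
Equation: x = -4

x = -4


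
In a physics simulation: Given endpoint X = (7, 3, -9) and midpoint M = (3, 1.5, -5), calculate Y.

Y = 2M - X
  = (2·3 - 7, 2·1.5 - 3, 2·(-5) - (-9))
  = (6 - 7, 3 - 3, -10 + 9)
  = (-1, 0, -1)

(-1, 0, -1)


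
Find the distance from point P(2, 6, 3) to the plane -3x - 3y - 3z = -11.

distance = |a·x₀ + b·y₀ + c·z₀ - d| / √(a² + b² + c²)
  = |(-3)·2 + (-3)·6 + (-3)·3 - (-11)| / √((-3)² + (-3)² + (-3)²)
  = |-6 - 18 - 9 + 11| / √(9 + 9 + 9)
  = |-22| / √27
  = 22 / 5.196
  ≈ 4.234

4.234


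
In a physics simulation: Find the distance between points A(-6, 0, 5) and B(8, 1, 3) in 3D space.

d = √[(x₂-x₁)² + (y₂-y₁)² + (z₂-z₁)²]
  = √[14² + 1² + (-2)²]
  = √[196 + 1 + 4]
  = √201
  ≈ 14.18

14.18


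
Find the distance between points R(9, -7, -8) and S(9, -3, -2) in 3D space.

d = √[(x₂-x₁)² + (y₂-y₁)² + (z₂-z₁)²]
  = √[0² + 4² + 6²]
  = √[0 + 16 + 36]
  = √52
  ≈ 7.211

7.211


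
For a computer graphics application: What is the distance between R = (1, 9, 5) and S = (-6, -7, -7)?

d = √[(x₂-x₁)² + (y₂-y₁)² + (z₂-z₁)²]
  = √[(-7)² + (-16)² + (-12)²]
  = √[49 + 256 + 144]
  = √449
  ≈ 21.19

21.19


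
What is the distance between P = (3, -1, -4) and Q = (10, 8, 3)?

d = √[(x₂-x₁)² + (y₂-y₁)² + (z₂-z₁)²]
  = √[7² + 9² + 7²]
  = √[49 + 81 + 49]
  = √179
  ≈ 13.38

13.38


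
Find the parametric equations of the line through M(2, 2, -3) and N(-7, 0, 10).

Direction vector d = N - M = (-7 - 2, 0 - 2, 10 + 3) = (-9, -2, 13)
Parametric form r = M + t·d:
x = 2 - 9t, y = 2 - 2t, z = -3 + 13t

x = 2 - 9t, y = 2 - 2t, z = -3 + 13t


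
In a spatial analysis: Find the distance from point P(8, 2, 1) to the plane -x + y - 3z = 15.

distance = |a·x₀ + b·y₀ + c·z₀ - d| / √(a² + b² + c²)
  = |(-1)·8 + 1·2 + (-3)·1 - 15| / √((-1)² + 1² + (-3)²)
  = |-8 + 2 - 3 - 15| / √(1 + 1 + 9)
  = |-24| / √11
  = 24 / 3.317
  ≈ 7.236

7.236


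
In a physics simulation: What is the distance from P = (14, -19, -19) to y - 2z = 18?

distance = |a·x₀ + b·y₀ + c·z₀ - d| / √(a² + b² + c²)
  = |0·14 + 1·(-19) + (-2)·(-19) - 18| / √(0² + 1² + (-2)²)
  = |0 - 19 + 38 - 18| / √(0 + 1 + 4)
  = |1| / √5
  = 1 / 2.236
  ≈ 0.4472

0.4472


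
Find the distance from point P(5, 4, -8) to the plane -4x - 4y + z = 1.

distance = |a·x₀ + b·y₀ + c·z₀ - d| / √(a² + b² + c²)
  = |(-4)·5 + (-4)·4 + 1·(-8) - 1| / √((-4)² + (-4)² + 1²)
  = |-20 - 16 - 8 - 1| / √(16 + 16 + 1)
  = |-45| / √33
  = 45 / 5.745
  ≈ 7.833

7.833


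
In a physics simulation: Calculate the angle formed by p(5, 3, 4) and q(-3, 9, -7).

p·q = 5·(-3) + 3·9 + 4·(-7) = -15 + 27 - 28 = -16
|p| = √(5² + 3² + 4²) = √50 ≈ 7.071
|q| = √((-3)² + 9² + (-7)²) = √139 ≈ 11.79
cos θ = (p·q)/(|p||q|) = -16/(7.071·11.79) ≈ -0.1919
θ = arccos(-0.1919) ≈ 101.1°

101.1°


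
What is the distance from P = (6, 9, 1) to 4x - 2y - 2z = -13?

distance = |a·x₀ + b·y₀ + c·z₀ - d| / √(a² + b² + c²)
  = |4·6 + (-2)·9 + (-2)·1 - (-13)| / √(4² + (-2)² + (-2)²)
  = |24 - 18 - 2 + 13| / √(16 + 4 + 4)
  = |17| / √24
  = 17 / 4.899
  ≈ 3.47

3.47


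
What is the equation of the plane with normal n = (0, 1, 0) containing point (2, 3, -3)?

The plane through P with normal n = (a, b, c) satisfies n·(r - P) = 0,
i.e. ax + by + cz = a·x₀ + b·y₀ + c·z₀.
d = 0·2 + 1·3 + 0·(-3)
  = 0 + 3 + 0
  = 3
Equation: y = 3

y = 3


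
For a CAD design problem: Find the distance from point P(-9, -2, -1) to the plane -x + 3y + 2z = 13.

distance = |a·x₀ + b·y₀ + c·z₀ - d| / √(a² + b² + c²)
  = |(-1)·(-9) + 3·(-2) + 2·(-1) - 13| / √((-1)² + 3² + 2²)
  = |9 - 6 - 2 - 13| / √(1 + 9 + 4)
  = |-12| / √14
  = 12 / 3.742
  ≈ 3.207

3.207


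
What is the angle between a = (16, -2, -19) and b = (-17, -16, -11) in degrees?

a·b = 16·(-17) + (-2)·(-16) + (-19)·(-11) = -272 + 32 + 209 = -31
|a| = √(16² + (-2)² + (-19)²) = √621 ≈ 24.92
|b| = √((-17)² + (-16)² + (-11)²) = √666 ≈ 25.81
cos θ = (a·b)/(|a||b|) = -31/(24.92·25.81) ≈ -0.0482
θ = arccos(-0.0482) ≈ 92.76°

92.76°


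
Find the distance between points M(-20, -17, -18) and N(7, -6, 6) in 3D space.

d = √[(x₂-x₁)² + (y₂-y₁)² + (z₂-z₁)²]
  = √[27² + 11² + 24²]
  = √[729 + 121 + 576]
  = √1426
  ≈ 37.76

37.76


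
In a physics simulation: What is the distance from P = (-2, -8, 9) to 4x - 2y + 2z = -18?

distance = |a·x₀ + b·y₀ + c·z₀ - d| / √(a² + b² + c²)
  = |4·(-2) + (-2)·(-8) + 2·9 - (-18)| / √(4² + (-2)² + 2²)
  = |-8 + 16 + 18 + 18| / √(16 + 4 + 4)
  = |44| / √24
  = 44 / 4.899
  ≈ 8.981

8.981


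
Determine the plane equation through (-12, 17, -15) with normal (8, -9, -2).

The plane through P with normal n = (a, b, c) satisfies n·(r - P) = 0,
i.e. ax + by + cz = a·x₀ + b·y₀ + c·z₀.
d = 8·(-12) + (-9)·17 + (-2)·(-15)
  = -96 - 153 + 30
  = -219
Equation: 8x - 9y - 2z = -219

8x - 9y - 2z = -219


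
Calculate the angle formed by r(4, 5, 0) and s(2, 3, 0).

r·s = 4·2 + 5·3 + 0·0 = 8 + 15 + 0 = 23
|r| = √(4² + 5² + 0²) = √41 ≈ 6.403
|s| = √(2² + 3² + 0²) = √13 ≈ 3.606
cos θ = (r·s)/(|r||s|) = 23/(6.403·3.606) ≈ 0.9962
θ = arccos(0.9962) ≈ 4.97°

4.97°


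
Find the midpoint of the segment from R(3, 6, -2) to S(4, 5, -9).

M = ((x₁+x₂)/2, (y₁+y₂)/2, (z₁+z₂)/2)
  = ((3 + 4)/2, (6 + 5)/2, (-2 - 9)/2)
  = (7/2, 11/2, -11/2)
  = (3.5, 5.5, -5.5)

(3.5, 5.5, -5.5)


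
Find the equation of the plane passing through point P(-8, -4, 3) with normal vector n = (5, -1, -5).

The plane through P with normal n = (a, b, c) satisfies n·(r - P) = 0,
i.e. ax + by + cz = a·x₀ + b·y₀ + c·z₀.
d = 5·(-8) + (-1)·(-4) + (-5)·3
  = -40 + 4 - 15
  = -51
Equation: 5x - y - 5z = -51

5x - y - 5z = -51


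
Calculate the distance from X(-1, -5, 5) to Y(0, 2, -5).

d = √[(x₂-x₁)² + (y₂-y₁)² + (z₂-z₁)²]
  = √[1² + 7² + (-10)²]
  = √[1 + 49 + 100]
  = √150
  ≈ 12.25

12.25


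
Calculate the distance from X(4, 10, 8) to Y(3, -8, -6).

d = √[(x₂-x₁)² + (y₂-y₁)² + (z₂-z₁)²]
  = √[(-1)² + (-18)² + (-14)²]
  = √[1 + 324 + 196]
  = √521
  ≈ 22.83

22.83


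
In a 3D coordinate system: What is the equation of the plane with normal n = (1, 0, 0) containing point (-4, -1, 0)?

The plane through P with normal n = (a, b, c) satisfies n·(r - P) = 0,
i.e. ax + by + cz = a·x₀ + b·y₀ + c·z₀.
d = 1·(-4) + 0·(-1) + 0·0
  = -4 + 0 + 0
  = -4
Equation: x = -4

x = -4


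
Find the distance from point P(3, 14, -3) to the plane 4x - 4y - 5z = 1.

distance = |a·x₀ + b·y₀ + c·z₀ - d| / √(a² + b² + c²)
  = |4·3 + (-4)·14 + (-5)·(-3) - 1| / √(4² + (-4)² + (-5)²)
  = |12 - 56 + 15 - 1| / √(16 + 16 + 25)
  = |-30| / √57
  = 30 / 7.55
  ≈ 3.974

3.974


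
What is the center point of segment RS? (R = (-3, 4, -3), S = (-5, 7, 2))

M = ((x₁+x₂)/2, (y₁+y₂)/2, (z₁+z₂)/2)
  = ((-3 - 5)/2, (4 + 7)/2, (-3 + 2)/2)
  = (-8/2, 11/2, -1/2)
  = (-4, 5.5, -0.5)

(-4, 5.5, -0.5)


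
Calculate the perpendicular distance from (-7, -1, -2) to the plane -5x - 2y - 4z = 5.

distance = |a·x₀ + b·y₀ + c·z₀ - d| / √(a² + b² + c²)
  = |(-5)·(-7) + (-2)·(-1) + (-4)·(-2) - 5| / √((-5)² + (-2)² + (-4)²)
  = |35 + 2 + 8 - 5| / √(25 + 4 + 16)
  = |40| / √45
  = 40 / 6.708
  ≈ 5.963

5.963


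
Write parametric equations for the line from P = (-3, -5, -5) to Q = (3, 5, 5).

Direction vector d = Q - P = (3 + 3, 5 + 5, 5 + 5) = (6, 10, 10)
Parametric form r = P + t·d:
x = -3 + 6t, y = -5 + 10t, z = -5 + 10t

x = -3 + 6t, y = -5 + 10t, z = -5 + 10t


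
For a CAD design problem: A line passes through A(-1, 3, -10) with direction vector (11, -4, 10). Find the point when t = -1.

P(t) = A + t·d
  = (-1 + 11·(-1), 3 + (-4)·(-1), -10 + 10·(-1))
  = (-1 - 11, 3 + 4, -10 - 10)
  = (-12, 7, -20)

(-12, 7, -20)


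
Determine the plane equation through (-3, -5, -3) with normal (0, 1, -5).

The plane through P with normal n = (a, b, c) satisfies n·(r - P) = 0,
i.e. ax + by + cz = a·x₀ + b·y₀ + c·z₀.
d = 0·(-3) + 1·(-5) + (-5)·(-3)
  = 0 - 5 + 15
  = 10
Equation: y - 5z = 10

y - 5z = 10


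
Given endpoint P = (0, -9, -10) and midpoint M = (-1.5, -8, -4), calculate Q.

Q = 2M - P
  = (2·(-1.5) - 0, 2·(-8) - (-9), 2·(-4) - (-10))
  = (-3 + 0, -16 + 9, -8 + 10)
  = (-3, -7, 2)

(-3, -7, 2)


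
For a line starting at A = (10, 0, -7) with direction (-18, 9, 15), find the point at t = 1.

P(t) = A + t·d
  = (10 + (-18)·1, 0 + 9·1, -7 + 15·1)
  = (10 - 18, 0 + 9, -7 + 15)
  = (-8, 9, 8)

(-8, 9, 8)


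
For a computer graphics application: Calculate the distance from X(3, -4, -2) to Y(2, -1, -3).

d = √[(x₂-x₁)² + (y₂-y₁)² + (z₂-z₁)²]
  = √[(-1)² + 3² + (-1)²]
  = √[1 + 9 + 1]
  = √11
  ≈ 3.317

3.317


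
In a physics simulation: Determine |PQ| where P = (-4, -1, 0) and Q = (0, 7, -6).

d = √[(x₂-x₁)² + (y₂-y₁)² + (z₂-z₁)²]
  = √[4² + 8² + (-6)²]
  = √[16 + 64 + 36]
  = √116
  ≈ 10.77

10.77


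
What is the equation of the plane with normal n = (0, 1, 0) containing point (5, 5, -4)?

The plane through P with normal n = (a, b, c) satisfies n·(r - P) = 0,
i.e. ax + by + cz = a·x₀ + b·y₀ + c·z₀.
d = 0·5 + 1·5 + 0·(-4)
  = 0 + 5 + 0
  = 5
Equation: y = 5

y = 5


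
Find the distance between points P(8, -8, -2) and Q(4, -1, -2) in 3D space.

d = √[(x₂-x₁)² + (y₂-y₁)² + (z₂-z₁)²]
  = √[(-4)² + 7² + 0²]
  = √[16 + 49 + 0]
  = √65
  ≈ 8.062

8.062


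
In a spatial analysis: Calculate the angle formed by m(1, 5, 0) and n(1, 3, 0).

m·n = 1·1 + 5·3 + 0·0 = 1 + 15 + 0 = 16
|m| = √(1² + 5² + 0²) = √26 ≈ 5.099
|n| = √(1² + 3² + 0²) = √10 ≈ 3.162
cos θ = (m·n)/(|m||n|) = 16/(5.099·3.162) ≈ 0.9923
θ = arccos(0.9923) ≈ 7.125°

7.125°


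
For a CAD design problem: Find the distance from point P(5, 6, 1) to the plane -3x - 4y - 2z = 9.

distance = |a·x₀ + b·y₀ + c·z₀ - d| / √(a² + b² + c²)
  = |(-3)·5 + (-4)·6 + (-2)·1 - 9| / √((-3)² + (-4)² + (-2)²)
  = |-15 - 24 - 2 - 9| / √(9 + 16 + 4)
  = |-50| / √29
  = 50 / 5.385
  ≈ 9.285

9.285


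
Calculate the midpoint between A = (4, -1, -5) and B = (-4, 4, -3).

M = ((x₁+x₂)/2, (y₁+y₂)/2, (z₁+z₂)/2)
  = ((4 - 4)/2, (-1 + 4)/2, (-5 - 3)/2)
  = (0/2, 3/2, -8/2)
  = (0, 1.5, -4)

(0, 1.5, -4)


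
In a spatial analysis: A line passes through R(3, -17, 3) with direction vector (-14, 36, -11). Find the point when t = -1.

P(t) = R + t·d
  = (3 + (-14)·(-1), -17 + 36·(-1), 3 + (-11)·(-1))
  = (3 + 14, -17 - 36, 3 + 11)
  = (17, -53, 14)

(17, -53, 14)


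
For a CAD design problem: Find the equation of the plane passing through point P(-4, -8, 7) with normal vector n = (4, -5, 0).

The plane through P with normal n = (a, b, c) satisfies n·(r - P) = 0,
i.e. ax + by + cz = a·x₀ + b·y₀ + c·z₀.
d = 4·(-4) + (-5)·(-8) + 0·7
  = -16 + 40 + 0
  = 24
Equation: 4x - 5y = 24

4x - 5y = 24


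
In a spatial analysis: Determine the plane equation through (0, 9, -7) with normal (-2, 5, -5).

The plane through P with normal n = (a, b, c) satisfies n·(r - P) = 0,
i.e. ax + by + cz = a·x₀ + b·y₀ + c·z₀.
d = (-2)·0 + 5·9 + (-5)·(-7)
  = 0 + 45 + 35
  = 80
Equation: -2x + 5y - 5z = 80

-2x + 5y - 5z = 80


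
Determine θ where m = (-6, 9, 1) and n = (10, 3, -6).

m·n = (-6)·10 + 9·3 + 1·(-6) = -60 + 27 - 6 = -39
|m| = √((-6)² + 9² + 1²) = √118 ≈ 10.86
|n| = √(10² + 3² + (-6)²) = √145 ≈ 12.04
cos θ = (m·n)/(|m||n|) = -39/(10.86·12.04) ≈ -0.2982
θ = arccos(-0.2982) ≈ 107.3°

107.3°


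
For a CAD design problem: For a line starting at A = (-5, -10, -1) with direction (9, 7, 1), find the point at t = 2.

P(t) = A + t·d
  = (-5 + 9·2, -10 + 7·2, -1 + 1·2)
  = (-5 + 18, -10 + 14, -1 + 2)
  = (13, 4, 1)

(13, 4, 1)


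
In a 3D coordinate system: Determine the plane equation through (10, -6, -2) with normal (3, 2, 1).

The plane through P with normal n = (a, b, c) satisfies n·(r - P) = 0,
i.e. ax + by + cz = a·x₀ + b·y₀ + c·z₀.
d = 3·10 + 2·(-6) + 1·(-2)
  = 30 - 12 - 2
  = 16
Equation: 3x + 2y + z = 16

3x + 2y + z = 16


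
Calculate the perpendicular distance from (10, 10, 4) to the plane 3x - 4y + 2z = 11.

distance = |a·x₀ + b·y₀ + c·z₀ - d| / √(a² + b² + c²)
  = |3·10 + (-4)·10 + 2·4 - 11| / √(3² + (-4)² + 2²)
  = |30 - 40 + 8 - 11| / √(9 + 16 + 4)
  = |-13| / √29
  = 13 / 5.385
  ≈ 2.414

2.414


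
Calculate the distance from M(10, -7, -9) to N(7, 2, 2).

d = √[(x₂-x₁)² + (y₂-y₁)² + (z₂-z₁)²]
  = √[(-3)² + 9² + 11²]
  = √[9 + 81 + 121]
  = √211
  ≈ 14.53

14.53


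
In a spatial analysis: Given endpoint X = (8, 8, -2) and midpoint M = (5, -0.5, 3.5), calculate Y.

Y = 2M - X
  = (2·5 - 8, 2·(-0.5) - 8, 2·3.5 - (-2))
  = (10 - 8, -1 - 8, 7 + 2)
  = (2, -9, 9)

(2, -9, 9)


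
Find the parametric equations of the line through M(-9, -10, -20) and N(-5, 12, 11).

Direction vector d = N - M = (-5 + 9, 12 + 10, 11 + 20) = (4, 22, 31)
Parametric form r = M + t·d:
x = -9 + 4t, y = -10 + 22t, z = -20 + 31t

x = -9 + 4t, y = -10 + 22t, z = -20 + 31t


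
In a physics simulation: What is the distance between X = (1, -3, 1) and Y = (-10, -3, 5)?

d = √[(x₂-x₁)² + (y₂-y₁)² + (z₂-z₁)²]
  = √[(-11)² + 0² + 4²]
  = √[121 + 0 + 16]
  = √137
  ≈ 11.7

11.7


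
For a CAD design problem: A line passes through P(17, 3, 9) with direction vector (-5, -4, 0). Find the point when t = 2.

P(t) = P + t·d
  = (17 + (-5)·2, 3 + (-4)·2, 9 + 0·2)
  = (17 - 10, 3 - 8, 9 + 0)
  = (7, -5, 9)

(7, -5, 9)


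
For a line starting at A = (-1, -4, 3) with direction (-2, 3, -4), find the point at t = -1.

P(t) = A + t·d
  = (-1 + (-2)·(-1), -4 + 3·(-1), 3 + (-4)·(-1))
  = (-1 + 2, -4 - 3, 3 + 4)
  = (1, -7, 7)

(1, -7, 7)


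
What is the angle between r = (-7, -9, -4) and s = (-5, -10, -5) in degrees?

r·s = (-7)·(-5) + (-9)·(-10) + (-4)·(-5) = 35 + 90 + 20 = 145
|r| = √((-7)² + (-9)² + (-4)²) = √146 ≈ 12.08
|s| = √((-5)² + (-10)² + (-5)²) = √150 ≈ 12.25
cos θ = (r·s)/(|r||s|) = 145/(12.08·12.25) ≈ 0.9798
θ = arccos(0.9798) ≈ 11.53°

11.53°


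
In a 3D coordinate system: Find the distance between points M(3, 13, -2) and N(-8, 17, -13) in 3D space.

d = √[(x₂-x₁)² + (y₂-y₁)² + (z₂-z₁)²]
  = √[(-11)² + 4² + (-11)²]
  = √[121 + 16 + 121]
  = √258
  ≈ 16.06

16.06


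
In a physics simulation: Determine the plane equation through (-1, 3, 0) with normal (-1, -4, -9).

The plane through P with normal n = (a, b, c) satisfies n·(r - P) = 0,
i.e. ax + by + cz = a·x₀ + b·y₀ + c·z₀.
d = (-1)·(-1) + (-4)·3 + (-9)·0
  = 1 - 12 + 0
  = -11
Equation: -x - 4y - 9z = -11

-x - 4y - 9z = -11


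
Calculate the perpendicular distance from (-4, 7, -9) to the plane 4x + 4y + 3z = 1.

distance = |a·x₀ + b·y₀ + c·z₀ - d| / √(a² + b² + c²)
  = |4·(-4) + 4·7 + 3·(-9) - 1| / √(4² + 4² + 3²)
  = |-16 + 28 - 27 - 1| / √(16 + 16 + 9)
  = |-16| / √41
  = 16 / 6.403
  ≈ 2.499

2.499


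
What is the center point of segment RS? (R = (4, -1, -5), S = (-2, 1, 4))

M = ((x₁+x₂)/2, (y₁+y₂)/2, (z₁+z₂)/2)
  = ((4 - 2)/2, (-1 + 1)/2, (-5 + 4)/2)
  = (2/2, 0/2, -1/2)
  = (1, 0, -0.5)

(1, 0, -0.5)


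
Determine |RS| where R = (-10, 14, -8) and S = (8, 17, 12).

d = √[(x₂-x₁)² + (y₂-y₁)² + (z₂-z₁)²]
  = √[18² + 3² + 20²]
  = √[324 + 9 + 400]
  = √733
  ≈ 27.07

27.07


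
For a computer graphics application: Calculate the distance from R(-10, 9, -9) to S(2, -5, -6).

d = √[(x₂-x₁)² + (y₂-y₁)² + (z₂-z₁)²]
  = √[12² + (-14)² + 3²]
  = √[144 + 196 + 9]
  = √349
  ≈ 18.68

18.68


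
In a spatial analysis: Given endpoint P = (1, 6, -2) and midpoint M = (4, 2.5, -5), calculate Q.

Q = 2M - P
  = (2·4 - 1, 2·2.5 - 6, 2·(-5) - (-2))
  = (8 - 1, 5 - 6, -10 + 2)
  = (7, -1, -8)

(7, -1, -8)


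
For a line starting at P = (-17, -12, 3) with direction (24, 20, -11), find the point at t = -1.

P(t) = P + t·d
  = (-17 + 24·(-1), -12 + 20·(-1), 3 + (-11)·(-1))
  = (-17 - 24, -12 - 20, 3 + 11)
  = (-41, -32, 14)

(-41, -32, 14)


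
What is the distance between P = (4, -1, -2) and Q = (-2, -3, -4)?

d = √[(x₂-x₁)² + (y₂-y₁)² + (z₂-z₁)²]
  = √[(-6)² + (-2)² + (-2)²]
  = √[36 + 4 + 4]
  = √44
  ≈ 6.633

6.633


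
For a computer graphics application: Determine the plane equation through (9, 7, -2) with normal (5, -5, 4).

The plane through P with normal n = (a, b, c) satisfies n·(r - P) = 0,
i.e. ax + by + cz = a·x₀ + b·y₀ + c·z₀.
d = 5·9 + (-5)·7 + 4·(-2)
  = 45 - 35 - 8
  = 2
Equation: 5x - 5y + 4z = 2

5x - 5y + 4z = 2


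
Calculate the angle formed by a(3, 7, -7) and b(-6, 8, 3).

a·b = 3·(-6) + 7·8 + (-7)·3 = -18 + 56 - 21 = 17
|a| = √(3² + 7² + (-7)²) = √107 ≈ 10.34
|b| = √((-6)² + 8² + 3²) = √109 ≈ 10.44
cos θ = (a·b)/(|a||b|) = 17/(10.34·10.44) ≈ 0.1574
θ = arccos(0.1574) ≈ 80.94°

80.94°


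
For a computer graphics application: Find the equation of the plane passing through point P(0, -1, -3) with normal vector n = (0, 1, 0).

The plane through P with normal n = (a, b, c) satisfies n·(r - P) = 0,
i.e. ax + by + cz = a·x₀ + b·y₀ + c·z₀.
d = 0·0 + 1·(-1) + 0·(-3)
  = 0 - 1 + 0
  = -1
Equation: y = -1

y = -1


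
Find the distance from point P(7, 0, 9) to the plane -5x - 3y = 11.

distance = |a·x₀ + b·y₀ + c·z₀ - d| / √(a² + b² + c²)
  = |(-5)·7 + (-3)·0 + 0·9 - 11| / √((-5)² + (-3)² + 0²)
  = |-35 + 0 + 0 - 11| / √(25 + 9 + 0)
  = |-46| / √34
  = 46 / 5.831
  ≈ 7.889

7.889


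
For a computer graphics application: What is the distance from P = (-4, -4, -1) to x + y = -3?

distance = |a·x₀ + b·y₀ + c·z₀ - d| / √(a² + b² + c²)
  = |1·(-4) + 1·(-4) + 0·(-1) - (-3)| / √(1² + 1² + 0²)
  = |-4 - 4 + 0 + 3| / √(1 + 1 + 0)
  = |-5| / √2
  = 5 / 1.414
  ≈ 3.536

3.536


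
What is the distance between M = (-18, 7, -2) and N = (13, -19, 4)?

d = √[(x₂-x₁)² + (y₂-y₁)² + (z₂-z₁)²]
  = √[31² + (-26)² + 6²]
  = √[961 + 676 + 36]
  = √1673
  ≈ 40.9

40.9


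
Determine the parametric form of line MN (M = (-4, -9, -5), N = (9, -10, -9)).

Direction vector d = N - M = (9 + 4, -10 + 9, -9 + 5) = (13, -1, -4)
Parametric form r = M + t·d:
x = -4 + 13t, y = -9 - t, z = -5 - 4t

x = -4 + 13t, y = -9 - t, z = -5 - 4t


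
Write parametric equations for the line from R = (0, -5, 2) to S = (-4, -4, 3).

Direction vector d = S - R = (-4 + 0, -4 + 5, 3 - 2) = (-4, 1, 1)
Parametric form r = R + t·d:
x = 0 - 4t, y = -5 + t, z = 2 + t

x = 0 - 4t, y = -5 + t, z = 2 + t


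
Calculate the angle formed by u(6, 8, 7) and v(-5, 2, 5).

u·v = 6·(-5) + 8·2 + 7·5 = -30 + 16 + 35 = 21
|u| = √(6² + 8² + 7²) = √149 ≈ 12.21
|v| = √((-5)² + 2² + 5²) = √54 ≈ 7.348
cos θ = (u·v)/(|u||v|) = 21/(12.21·7.348) ≈ 0.2341
θ = arccos(0.2341) ≈ 76.46°

76.46°


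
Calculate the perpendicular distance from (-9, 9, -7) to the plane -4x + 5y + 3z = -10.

distance = |a·x₀ + b·y₀ + c·z₀ - d| / √(a² + b² + c²)
  = |(-4)·(-9) + 5·9 + 3·(-7) - (-10)| / √((-4)² + 5² + 3²)
  = |36 + 45 - 21 + 10| / √(16 + 25 + 9)
  = |70| / √50
  = 70 / 7.071
  ≈ 9.899

9.899


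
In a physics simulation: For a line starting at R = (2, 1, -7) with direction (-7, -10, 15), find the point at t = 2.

P(t) = R + t·d
  = (2 + (-7)·2, 1 + (-10)·2, -7 + 15·2)
  = (2 - 14, 1 - 20, -7 + 30)
  = (-12, -19, 23)

(-12, -19, 23)


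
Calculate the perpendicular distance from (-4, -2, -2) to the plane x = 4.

distance = |a·x₀ + b·y₀ + c·z₀ - d| / √(a² + b² + c²)
  = |1·(-4) + 0·(-2) + 0·(-2) - 4| / √(1² + 0² + 0²)
  = |-4 + 0 + 0 - 4| / √(1 + 0 + 0)
  = |-8| / √1
  = 8 / 1
  ≈ 8

8


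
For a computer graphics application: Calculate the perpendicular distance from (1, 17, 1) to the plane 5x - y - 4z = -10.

distance = |a·x₀ + b·y₀ + c·z₀ - d| / √(a² + b² + c²)
  = |5·1 + (-1)·17 + (-4)·1 - (-10)| / √(5² + (-1)² + (-4)²)
  = |5 - 17 - 4 + 10| / √(25 + 1 + 16)
  = |-6| / √42
  = 6 / 6.481
  ≈ 0.9258

0.9258


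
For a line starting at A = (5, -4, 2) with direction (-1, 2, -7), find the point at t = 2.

P(t) = A + t·d
  = (5 + (-1)·2, -4 + 2·2, 2 + (-7)·2)
  = (5 - 2, -4 + 4, 2 - 14)
  = (3, 0, -12)

(3, 0, -12)


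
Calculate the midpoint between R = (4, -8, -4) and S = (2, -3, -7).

M = ((x₁+x₂)/2, (y₁+y₂)/2, (z₁+z₂)/2)
  = ((4 + 2)/2, (-8 - 3)/2, (-4 - 7)/2)
  = (6/2, -11/2, -11/2)
  = (3, -5.5, -5.5)

(3, -5.5, -5.5)


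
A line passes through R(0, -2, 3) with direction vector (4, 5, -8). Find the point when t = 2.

P(t) = R + t·d
  = (0 + 4·2, -2 + 5·2, 3 + (-8)·2)
  = (0 + 8, -2 + 10, 3 - 16)
  = (8, 8, -13)

(8, 8, -13)


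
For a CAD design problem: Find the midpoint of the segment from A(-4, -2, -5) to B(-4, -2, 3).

M = ((x₁+x₂)/2, (y₁+y₂)/2, (z₁+z₂)/2)
  = ((-4 - 4)/2, (-2 - 2)/2, (-5 + 3)/2)
  = (-8/2, -4/2, -2/2)
  = (-4, -2, -1)

(-4, -2, -1)


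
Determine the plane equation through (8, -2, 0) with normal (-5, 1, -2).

The plane through P with normal n = (a, b, c) satisfies n·(r - P) = 0,
i.e. ax + by + cz = a·x₀ + b·y₀ + c·z₀.
d = (-5)·8 + 1·(-2) + (-2)·0
  = -40 - 2 + 0
  = -42
Equation: -5x + y - 2z = -42

-5x + y - 2z = -42


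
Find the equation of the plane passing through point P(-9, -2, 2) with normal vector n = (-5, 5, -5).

The plane through P with normal n = (a, b, c) satisfies n·(r - P) = 0,
i.e. ax + by + cz = a·x₀ + b·y₀ + c·z₀.
d = (-5)·(-9) + 5·(-2) + (-5)·2
  = 45 - 10 - 10
  = 25
Equation: -5x + 5y - 5z = 25

-5x + 5y - 5z = 25


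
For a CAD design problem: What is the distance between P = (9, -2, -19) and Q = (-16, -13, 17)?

d = √[(x₂-x₁)² + (y₂-y₁)² + (z₂-z₁)²]
  = √[(-25)² + (-11)² + 36²]
  = √[625 + 121 + 1296]
  = √2042
  ≈ 45.19

45.19
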